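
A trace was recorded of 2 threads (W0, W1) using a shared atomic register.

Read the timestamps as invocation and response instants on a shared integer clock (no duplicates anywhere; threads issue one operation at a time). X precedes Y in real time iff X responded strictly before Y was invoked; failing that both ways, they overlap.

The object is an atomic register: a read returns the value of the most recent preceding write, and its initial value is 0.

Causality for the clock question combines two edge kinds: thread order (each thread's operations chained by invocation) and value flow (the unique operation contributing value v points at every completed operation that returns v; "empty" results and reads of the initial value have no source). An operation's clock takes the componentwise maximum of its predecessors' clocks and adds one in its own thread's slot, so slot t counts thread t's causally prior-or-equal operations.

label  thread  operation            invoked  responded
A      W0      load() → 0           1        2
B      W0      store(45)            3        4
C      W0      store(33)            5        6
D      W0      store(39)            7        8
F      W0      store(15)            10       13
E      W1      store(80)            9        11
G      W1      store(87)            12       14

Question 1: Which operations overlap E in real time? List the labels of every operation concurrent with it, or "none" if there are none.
Answer: F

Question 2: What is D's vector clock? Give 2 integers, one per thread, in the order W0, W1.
Answer: (4, 0)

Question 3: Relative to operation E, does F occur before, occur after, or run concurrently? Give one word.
Answer: concurrent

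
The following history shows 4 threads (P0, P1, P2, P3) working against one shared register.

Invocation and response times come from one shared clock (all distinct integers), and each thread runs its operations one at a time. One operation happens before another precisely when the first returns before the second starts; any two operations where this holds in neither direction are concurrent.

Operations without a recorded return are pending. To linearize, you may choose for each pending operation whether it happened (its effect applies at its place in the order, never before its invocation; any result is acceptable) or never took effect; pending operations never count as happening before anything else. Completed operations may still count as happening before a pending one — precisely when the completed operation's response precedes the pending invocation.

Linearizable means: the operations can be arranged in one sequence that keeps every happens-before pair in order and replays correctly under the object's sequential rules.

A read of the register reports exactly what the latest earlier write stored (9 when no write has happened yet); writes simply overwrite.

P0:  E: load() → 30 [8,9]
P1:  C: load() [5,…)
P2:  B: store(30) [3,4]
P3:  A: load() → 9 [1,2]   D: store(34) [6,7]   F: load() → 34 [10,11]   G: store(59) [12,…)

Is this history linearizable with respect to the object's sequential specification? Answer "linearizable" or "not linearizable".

not linearizable

events 1..8 are fine; event 9 — the response of E at time 9 — makes the prefix non-linearizable
a single order respects real time; the 4 completed register operations fail replay along it
completion choices over the 1 pending operation (C) were checked; none helps
sample order A, B, D, E (pending dropped) stalls at step 4 — E load() → 30 has no legal effect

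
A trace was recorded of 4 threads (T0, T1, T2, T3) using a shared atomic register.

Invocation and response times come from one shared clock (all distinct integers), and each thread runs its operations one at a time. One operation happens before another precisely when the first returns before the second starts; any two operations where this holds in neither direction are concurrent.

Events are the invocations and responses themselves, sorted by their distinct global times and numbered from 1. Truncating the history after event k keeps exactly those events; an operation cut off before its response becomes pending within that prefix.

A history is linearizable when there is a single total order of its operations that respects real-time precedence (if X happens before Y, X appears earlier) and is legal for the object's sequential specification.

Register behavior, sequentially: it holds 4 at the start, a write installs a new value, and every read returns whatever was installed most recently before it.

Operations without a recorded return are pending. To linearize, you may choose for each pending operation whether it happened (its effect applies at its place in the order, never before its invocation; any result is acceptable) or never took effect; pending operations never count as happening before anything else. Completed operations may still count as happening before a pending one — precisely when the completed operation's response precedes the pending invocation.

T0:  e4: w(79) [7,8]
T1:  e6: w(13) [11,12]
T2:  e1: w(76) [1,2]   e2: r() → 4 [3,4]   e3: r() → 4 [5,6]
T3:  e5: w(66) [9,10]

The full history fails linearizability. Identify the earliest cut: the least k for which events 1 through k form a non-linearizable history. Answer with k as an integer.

events 1..3 are still linearizable — one witness is e1:
step 1: e1 w(76) — value 76
with event 4 included (e2 responding at time 4), all real-time-consistent orders fail
take e1, e2: step 2 already fails, because e2 r() → 4 cannot occur there

4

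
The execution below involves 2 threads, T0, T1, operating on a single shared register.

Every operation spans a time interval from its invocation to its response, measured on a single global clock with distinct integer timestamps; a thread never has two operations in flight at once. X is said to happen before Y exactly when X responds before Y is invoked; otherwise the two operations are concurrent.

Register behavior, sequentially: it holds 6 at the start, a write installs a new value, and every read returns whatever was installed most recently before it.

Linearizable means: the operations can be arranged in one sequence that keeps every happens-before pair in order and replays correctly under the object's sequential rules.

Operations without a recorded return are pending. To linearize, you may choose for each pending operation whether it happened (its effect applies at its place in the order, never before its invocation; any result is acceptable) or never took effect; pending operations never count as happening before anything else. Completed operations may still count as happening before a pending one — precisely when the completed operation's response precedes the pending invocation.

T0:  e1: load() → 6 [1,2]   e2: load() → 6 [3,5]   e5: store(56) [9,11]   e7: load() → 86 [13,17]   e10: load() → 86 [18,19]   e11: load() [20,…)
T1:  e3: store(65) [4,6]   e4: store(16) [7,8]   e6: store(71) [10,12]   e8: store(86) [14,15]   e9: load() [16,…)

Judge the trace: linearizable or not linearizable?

a witness: e1, e2, e3, e4, e5, e6, e8, e7, e9, e10
step 1: e1 load() → 6 — value 6
step 2: e2 load() → 6 — value 6
step 3: e3 store(65) — value 65
step 4: e4 store(16) — value 16
step 5: e5 store(56) — value 56
step 6: e6 store(71) — value 71
step 7: e8 store(86) — value 86
step 8: e7 load() → 86 — value 86
step 9: e9 load() (pending, included) — value 86
step 10: e10 load() → 86 — value 86

linearizable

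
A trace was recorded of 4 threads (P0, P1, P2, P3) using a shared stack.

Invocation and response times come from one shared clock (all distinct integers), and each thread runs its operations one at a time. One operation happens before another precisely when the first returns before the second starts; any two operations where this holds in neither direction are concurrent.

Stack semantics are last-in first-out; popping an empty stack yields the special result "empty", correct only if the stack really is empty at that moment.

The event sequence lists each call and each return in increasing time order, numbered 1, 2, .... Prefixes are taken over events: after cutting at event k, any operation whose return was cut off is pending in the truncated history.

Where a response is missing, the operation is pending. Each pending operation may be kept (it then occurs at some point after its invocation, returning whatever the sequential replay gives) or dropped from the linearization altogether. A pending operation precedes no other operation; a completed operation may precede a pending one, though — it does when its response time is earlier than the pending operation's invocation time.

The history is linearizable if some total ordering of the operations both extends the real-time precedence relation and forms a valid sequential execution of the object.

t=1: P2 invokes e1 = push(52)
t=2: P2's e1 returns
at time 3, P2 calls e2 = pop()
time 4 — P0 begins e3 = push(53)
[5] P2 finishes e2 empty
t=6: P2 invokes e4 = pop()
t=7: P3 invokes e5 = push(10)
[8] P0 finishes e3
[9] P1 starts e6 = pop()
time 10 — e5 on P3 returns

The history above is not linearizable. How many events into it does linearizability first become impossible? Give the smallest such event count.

one valid order for events 1..4 is e1:
step 1: e1 push(52) — stack <52>
once event 5 joins (e2's response, time 5), exhaustive search finds no witness
include/drop combinations of the 1 pending operation (e3) were all tried; none helps
sample order e1, e2 (pending dropped) stalls at step 2 — e2 pop() → empty has no legal effect

5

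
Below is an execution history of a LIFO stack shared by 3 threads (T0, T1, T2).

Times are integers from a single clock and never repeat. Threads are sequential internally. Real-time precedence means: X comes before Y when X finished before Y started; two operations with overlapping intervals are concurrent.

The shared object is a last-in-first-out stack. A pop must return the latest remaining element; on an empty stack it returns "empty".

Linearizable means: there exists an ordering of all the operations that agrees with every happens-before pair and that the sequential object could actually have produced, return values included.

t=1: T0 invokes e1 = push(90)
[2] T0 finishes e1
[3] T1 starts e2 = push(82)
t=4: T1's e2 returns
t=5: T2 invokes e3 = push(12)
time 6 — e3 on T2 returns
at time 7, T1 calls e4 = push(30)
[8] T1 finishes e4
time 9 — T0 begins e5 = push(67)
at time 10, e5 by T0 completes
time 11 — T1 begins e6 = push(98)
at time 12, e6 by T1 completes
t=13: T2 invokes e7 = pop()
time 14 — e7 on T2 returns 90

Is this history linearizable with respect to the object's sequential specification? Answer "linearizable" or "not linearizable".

prefix check: 1..13 passes, 1..14 fails once e7's time-14 response joins
a single order respects real time; the 7 completed LIFO stack operations fail replay along it
one such order, e1, e2, e3, e4, e5, e6, e7, breaks at step 7 where e7 pop() → 90 is illegal

not linearizable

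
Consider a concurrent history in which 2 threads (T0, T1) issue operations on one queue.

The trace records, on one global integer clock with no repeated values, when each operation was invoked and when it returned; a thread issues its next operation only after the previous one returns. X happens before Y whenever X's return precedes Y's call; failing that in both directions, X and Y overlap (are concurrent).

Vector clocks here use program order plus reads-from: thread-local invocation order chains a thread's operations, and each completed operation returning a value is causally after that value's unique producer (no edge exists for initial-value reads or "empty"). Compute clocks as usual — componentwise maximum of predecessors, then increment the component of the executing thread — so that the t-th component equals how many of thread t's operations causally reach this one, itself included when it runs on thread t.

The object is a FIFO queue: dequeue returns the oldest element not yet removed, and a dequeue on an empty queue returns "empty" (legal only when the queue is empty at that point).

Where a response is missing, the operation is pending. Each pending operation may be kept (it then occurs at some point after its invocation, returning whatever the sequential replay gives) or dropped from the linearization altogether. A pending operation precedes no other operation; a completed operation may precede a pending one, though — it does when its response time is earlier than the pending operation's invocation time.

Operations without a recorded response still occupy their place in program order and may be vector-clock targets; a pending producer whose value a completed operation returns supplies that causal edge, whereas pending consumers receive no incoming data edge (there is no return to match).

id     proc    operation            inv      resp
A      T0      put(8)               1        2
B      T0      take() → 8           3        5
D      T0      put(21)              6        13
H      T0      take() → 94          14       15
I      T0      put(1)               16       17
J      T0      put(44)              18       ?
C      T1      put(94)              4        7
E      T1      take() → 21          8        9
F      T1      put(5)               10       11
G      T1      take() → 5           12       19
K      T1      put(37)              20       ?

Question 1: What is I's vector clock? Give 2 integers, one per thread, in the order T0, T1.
Answer: (5, 1)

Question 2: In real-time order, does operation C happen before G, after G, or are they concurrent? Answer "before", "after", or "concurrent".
Answer: before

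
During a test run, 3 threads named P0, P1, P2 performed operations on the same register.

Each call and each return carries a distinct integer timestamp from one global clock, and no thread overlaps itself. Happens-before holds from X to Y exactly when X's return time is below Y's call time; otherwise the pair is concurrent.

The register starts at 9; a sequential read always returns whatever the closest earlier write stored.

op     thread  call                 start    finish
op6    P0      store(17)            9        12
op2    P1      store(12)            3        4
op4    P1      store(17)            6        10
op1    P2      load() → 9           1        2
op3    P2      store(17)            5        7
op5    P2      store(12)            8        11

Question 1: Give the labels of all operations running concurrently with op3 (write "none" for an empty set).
op4

op3 spans [5,7]: anything still running between times 5 and 7 counts as concurrent
op1 [1,2]: before
op2 [3,4]: before
op4 [6,10]: concurrent
op5 [8,11]: after
op6 [9,12]: after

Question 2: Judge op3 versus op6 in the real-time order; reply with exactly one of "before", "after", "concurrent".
before

op3 spans [5,7], op6 spans [9,12]
resp(op3)=7 < inv(op6)=9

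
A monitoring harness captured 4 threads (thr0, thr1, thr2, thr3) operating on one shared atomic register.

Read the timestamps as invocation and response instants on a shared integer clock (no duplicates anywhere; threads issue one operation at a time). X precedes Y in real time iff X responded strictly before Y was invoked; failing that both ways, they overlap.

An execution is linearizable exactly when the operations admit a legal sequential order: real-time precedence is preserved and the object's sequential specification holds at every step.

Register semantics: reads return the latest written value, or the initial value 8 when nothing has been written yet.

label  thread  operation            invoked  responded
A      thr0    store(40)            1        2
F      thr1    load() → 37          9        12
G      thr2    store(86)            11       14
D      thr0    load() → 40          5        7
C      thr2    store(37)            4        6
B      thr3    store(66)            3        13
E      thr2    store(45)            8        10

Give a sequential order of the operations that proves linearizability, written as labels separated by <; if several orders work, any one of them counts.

A < D < B < C < F < E < G

after step 1 (A store(40)): value 40
after step 2 (D load() → 40): value 40
after step 3 (B store(66)): value 66
after step 4 (C store(37)): value 37
after step 5 (F load() → 37): value 37
after step 6 (E store(45)): value 45
after step 7 (G store(86)): value 86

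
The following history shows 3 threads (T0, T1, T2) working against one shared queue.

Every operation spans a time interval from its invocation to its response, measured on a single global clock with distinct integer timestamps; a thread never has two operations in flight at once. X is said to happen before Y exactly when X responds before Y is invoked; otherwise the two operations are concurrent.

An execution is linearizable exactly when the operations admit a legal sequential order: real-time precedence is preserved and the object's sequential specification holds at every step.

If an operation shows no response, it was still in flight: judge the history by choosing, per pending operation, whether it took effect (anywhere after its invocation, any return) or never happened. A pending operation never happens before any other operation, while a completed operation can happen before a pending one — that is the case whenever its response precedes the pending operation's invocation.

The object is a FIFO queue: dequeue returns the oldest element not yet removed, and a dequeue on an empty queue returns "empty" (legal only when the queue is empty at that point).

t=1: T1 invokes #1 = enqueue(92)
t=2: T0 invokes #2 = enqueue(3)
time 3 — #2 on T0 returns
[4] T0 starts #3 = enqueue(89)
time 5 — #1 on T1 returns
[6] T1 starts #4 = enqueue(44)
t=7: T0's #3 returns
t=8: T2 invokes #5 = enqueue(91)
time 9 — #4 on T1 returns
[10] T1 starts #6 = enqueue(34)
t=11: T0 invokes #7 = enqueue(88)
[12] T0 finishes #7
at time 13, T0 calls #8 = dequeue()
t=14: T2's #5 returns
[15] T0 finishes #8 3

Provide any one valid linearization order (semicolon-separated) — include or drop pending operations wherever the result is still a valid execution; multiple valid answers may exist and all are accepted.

after step 1 (#2 enqueue(3)): queue <3>
after step 2 (#1 enqueue(92)): queue <3,92>
after step 3 (#3 enqueue(89)): queue <3,92,89>
after step 4 (#4 enqueue(44)): queue <3,92,89,44>
after step 5 (#5 enqueue(91)): queue <3,92,89,44,91>
after step 6 (#6 enqueue(34) (pending, included)): queue <3,92,89,44,91,34>
after step 7 (#7 enqueue(88)): queue <3,92,89,44,91,34,88>
after step 8 (#8 dequeue() → 3): queue <92,89,44,91,34,88>

#2; #1; #3; #4; #5; #6; #7; #8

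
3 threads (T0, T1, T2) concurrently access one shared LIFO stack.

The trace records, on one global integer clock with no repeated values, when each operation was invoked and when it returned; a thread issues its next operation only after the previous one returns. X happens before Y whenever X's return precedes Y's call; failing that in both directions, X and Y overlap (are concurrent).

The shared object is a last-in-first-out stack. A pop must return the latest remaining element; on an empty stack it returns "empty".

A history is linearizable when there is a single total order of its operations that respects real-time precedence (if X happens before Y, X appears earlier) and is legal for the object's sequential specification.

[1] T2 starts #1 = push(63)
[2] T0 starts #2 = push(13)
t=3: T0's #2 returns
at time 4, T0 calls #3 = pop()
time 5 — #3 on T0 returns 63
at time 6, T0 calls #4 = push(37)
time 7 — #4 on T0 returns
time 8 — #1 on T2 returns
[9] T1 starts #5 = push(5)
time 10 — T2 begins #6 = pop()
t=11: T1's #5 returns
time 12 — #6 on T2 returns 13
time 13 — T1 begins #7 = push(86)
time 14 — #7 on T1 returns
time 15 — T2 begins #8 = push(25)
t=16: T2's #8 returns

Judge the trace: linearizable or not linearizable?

not linearizable

the violation lands at event 12, #6's response at time 12: events 1..11 linearize, events 1..12 do not
every one of the 8 real-time-consistent orders over 6 completed LIFO stack ops fails the sequential spec
e.g. #1, #2, #3, #4, #5, #6: illegal at step 3, since #3 pop() → 63 cannot apply there
e.g. #1, #2, #3, #4, #6, #5: illegal at step 3, since #3 pop() → 63 cannot apply there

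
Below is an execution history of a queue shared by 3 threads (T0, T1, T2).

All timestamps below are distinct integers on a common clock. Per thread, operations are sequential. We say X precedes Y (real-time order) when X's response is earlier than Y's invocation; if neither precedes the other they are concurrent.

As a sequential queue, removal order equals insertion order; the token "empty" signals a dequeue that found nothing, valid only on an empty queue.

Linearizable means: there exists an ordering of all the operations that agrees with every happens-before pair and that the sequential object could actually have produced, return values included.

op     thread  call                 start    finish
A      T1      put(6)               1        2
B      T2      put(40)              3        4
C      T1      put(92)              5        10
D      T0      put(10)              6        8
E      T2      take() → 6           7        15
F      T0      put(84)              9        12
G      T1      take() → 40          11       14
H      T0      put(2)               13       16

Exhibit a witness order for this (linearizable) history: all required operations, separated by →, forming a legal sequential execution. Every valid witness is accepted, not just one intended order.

1. A put(6), leaving queue <6>
2. B put(40), leaving queue <6,40>
3. C put(92), leaving queue <6,40,92>
4. D put(10), leaving queue <6,40,92,10>
5. E take() → 6, leaving queue <40,92,10>
6. F put(84), leaving queue <40,92,10,84>
7. G take() → 40, leaving queue <92,10,84>
8. H put(2), leaving queue <92,10,84,2>

A → B → C → D → E → F → G → H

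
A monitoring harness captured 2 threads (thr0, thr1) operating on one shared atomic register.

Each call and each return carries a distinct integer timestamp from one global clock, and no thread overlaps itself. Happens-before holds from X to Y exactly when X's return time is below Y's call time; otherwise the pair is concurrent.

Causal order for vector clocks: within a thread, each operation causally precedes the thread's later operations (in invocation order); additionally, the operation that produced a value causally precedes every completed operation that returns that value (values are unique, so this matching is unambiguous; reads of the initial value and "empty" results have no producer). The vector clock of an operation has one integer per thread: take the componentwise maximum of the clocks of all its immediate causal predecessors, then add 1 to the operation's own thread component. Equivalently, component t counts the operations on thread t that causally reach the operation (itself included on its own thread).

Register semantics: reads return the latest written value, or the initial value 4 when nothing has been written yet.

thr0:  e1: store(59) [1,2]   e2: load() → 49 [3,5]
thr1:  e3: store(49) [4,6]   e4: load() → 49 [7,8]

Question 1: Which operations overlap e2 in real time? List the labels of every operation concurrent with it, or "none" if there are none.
overlap test against e2 [3,5]: concurrent iff the interval meets 3..5
e1 [1,2]: before
e3 [4,6]: concurrent
e4 [7,8]: after

e3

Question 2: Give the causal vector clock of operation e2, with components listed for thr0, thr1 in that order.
root op e3, invoked 4: fresh clock plus thr1's own tick → (0, 1)
root op e1, invoked 1: fresh clock plus thr0's own tick → (1, 0)
merge at e4 (invoked 7): VC(e3)=(0, 1), own-thread bump on thr1 → (0, 2)
merge at e2 (invoked 3): VC(e1)=(1, 0), VC(e3)=(0, 1), own-thread bump on thr0 → (2, 1)
target: VC(e2) = (2, 1)

(2, 1)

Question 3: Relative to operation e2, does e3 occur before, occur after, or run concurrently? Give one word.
e3 spans [4,6], e2 spans [3,5]
the intervals overlap in both directions

concurrent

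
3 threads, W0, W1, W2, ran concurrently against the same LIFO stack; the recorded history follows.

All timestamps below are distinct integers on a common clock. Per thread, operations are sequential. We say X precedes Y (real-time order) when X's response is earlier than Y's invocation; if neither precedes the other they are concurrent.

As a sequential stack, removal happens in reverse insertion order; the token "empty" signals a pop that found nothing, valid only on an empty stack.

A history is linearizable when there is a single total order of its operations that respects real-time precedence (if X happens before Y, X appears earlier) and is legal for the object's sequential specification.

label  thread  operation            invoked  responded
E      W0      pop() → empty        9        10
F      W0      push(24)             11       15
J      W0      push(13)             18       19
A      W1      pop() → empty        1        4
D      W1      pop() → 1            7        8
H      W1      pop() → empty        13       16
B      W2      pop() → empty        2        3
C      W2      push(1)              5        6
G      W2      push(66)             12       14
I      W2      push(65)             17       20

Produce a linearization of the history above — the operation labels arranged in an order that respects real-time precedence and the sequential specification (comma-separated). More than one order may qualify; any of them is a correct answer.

after step 1 (A pop() → empty): stack <>
after step 2 (B pop() → empty): stack <>
after step 3 (C push(1)): stack <1>
after step 4 (D pop() → 1): stack <>
after step 5 (E pop() → empty): stack <>
after step 6 (H pop() → empty): stack <>
after step 7 (F push(24)): stack <24>
after step 8 (G push(66)): stack <24,66>
after step 9 (I push(65)): stack <24,66,65>
after step 10 (J push(13)): stack <24,66,65,13>

A, B, C, D, E, H, F, G, I, J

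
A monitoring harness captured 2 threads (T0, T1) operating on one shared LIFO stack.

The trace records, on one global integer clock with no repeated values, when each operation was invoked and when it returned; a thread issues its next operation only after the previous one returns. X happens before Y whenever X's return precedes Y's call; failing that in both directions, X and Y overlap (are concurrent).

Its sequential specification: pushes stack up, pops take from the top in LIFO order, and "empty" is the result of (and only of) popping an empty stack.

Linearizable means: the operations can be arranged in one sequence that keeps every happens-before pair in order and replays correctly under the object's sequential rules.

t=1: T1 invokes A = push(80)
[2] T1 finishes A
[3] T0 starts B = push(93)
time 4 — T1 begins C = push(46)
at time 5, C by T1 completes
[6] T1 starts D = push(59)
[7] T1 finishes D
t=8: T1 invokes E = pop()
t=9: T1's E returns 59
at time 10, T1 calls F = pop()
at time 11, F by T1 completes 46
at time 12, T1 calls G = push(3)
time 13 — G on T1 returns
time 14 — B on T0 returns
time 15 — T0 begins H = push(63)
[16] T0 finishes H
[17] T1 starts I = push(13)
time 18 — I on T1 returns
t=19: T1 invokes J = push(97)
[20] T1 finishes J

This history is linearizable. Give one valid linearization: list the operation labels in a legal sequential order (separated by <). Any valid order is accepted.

A < B < C < D < E < F < G < H < I < J

after step 1 (A push(80)): stack <80>
after step 2 (B push(93)): stack <80,93>
after step 3 (C push(46)): stack <80,93,46>
after step 4 (D push(59)): stack <80,93,46,59>
after step 5 (E pop() → 59): stack <80,93,46>
after step 6 (F pop() → 46): stack <80,93>
after step 7 (G push(3)): stack <80,93,3>
after step 8 (H push(63)): stack <80,93,3,63>
after step 9 (I push(13)): stack <80,93,3,63,13>
after step 10 (J push(97)): stack <80,93,3,63,13,97>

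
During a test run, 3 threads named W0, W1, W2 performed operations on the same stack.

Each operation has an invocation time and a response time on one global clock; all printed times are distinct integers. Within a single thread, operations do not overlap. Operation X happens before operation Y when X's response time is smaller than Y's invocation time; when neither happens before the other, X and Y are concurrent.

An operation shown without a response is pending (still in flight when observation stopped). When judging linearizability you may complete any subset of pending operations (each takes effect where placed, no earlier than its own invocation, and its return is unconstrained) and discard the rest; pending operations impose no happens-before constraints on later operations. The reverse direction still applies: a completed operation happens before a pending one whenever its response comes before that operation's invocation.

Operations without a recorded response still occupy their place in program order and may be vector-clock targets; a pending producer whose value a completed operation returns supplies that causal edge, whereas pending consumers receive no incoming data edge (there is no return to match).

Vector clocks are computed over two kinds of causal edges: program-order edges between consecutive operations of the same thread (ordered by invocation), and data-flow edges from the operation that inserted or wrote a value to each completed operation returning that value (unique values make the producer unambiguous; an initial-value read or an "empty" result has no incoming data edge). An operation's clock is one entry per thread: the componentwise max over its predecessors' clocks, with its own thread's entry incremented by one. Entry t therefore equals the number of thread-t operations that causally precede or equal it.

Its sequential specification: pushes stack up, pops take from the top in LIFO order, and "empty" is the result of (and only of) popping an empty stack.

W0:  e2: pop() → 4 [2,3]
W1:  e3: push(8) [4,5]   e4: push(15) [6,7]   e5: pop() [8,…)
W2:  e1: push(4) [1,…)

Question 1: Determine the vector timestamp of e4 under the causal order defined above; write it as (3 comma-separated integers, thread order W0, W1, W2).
e1 (invocation 1): nothing precedes it; W2's component alone gives (0, 0, 1)
e3 (invocation 4): nothing precedes it; W1's component alone gives (0, 1, 0)
merge at e4 (invoked 6): VC(e3)=(0, 1, 0), own-thread bump on W1 → (0, 2, 0)
merge at e2 (invoked 2): VC(e1)=(0, 0, 1), own-thread bump on W0 → (1, 0, 1)
merge at e5 (invoked 8): VC(e4)=(0, 2, 0), own-thread bump on W1 → (0, 3, 0)
target: VC(e4) = (0, 2, 0)

(0, 2, 0)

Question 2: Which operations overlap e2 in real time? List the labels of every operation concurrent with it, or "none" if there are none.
concurrent with e2 ([2,3]): every op whose interval crosses 2..3
e1 [1,…): concurrent
e3 [4,5]: after
e4 [6,7]: after
e5 [8,…): after

e1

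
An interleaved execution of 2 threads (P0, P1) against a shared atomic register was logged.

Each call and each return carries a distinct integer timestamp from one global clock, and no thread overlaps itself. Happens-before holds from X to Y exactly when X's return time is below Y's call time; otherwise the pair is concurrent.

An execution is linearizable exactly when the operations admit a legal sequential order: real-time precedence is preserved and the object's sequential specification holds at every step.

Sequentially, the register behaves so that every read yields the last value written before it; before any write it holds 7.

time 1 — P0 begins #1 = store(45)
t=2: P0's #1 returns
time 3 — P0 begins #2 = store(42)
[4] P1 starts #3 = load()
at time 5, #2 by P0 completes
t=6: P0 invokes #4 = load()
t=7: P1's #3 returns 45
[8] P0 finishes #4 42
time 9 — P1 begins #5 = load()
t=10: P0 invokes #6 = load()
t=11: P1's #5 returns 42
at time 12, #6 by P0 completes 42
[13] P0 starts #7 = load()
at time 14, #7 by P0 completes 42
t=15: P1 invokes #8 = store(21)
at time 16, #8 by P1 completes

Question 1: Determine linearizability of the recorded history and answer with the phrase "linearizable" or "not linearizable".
linearizable

a witness: #1, #3, #2, #4, #5, #6, #7, #8
step 1: #1 store(45) — value 45
step 2: #3 load() → 45 — value 45
step 3: #2 store(42) — value 42
step 4: #4 load() → 42 — value 42
step 5: #5 load() → 42 — value 42
step 6: #6 load() → 42 — value 42
step 7: #7 load() → 42 — value 42
step 8: #8 store(21) — value 21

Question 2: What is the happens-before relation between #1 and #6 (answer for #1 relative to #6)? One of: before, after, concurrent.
Answer: before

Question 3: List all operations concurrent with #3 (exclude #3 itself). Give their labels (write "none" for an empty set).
Answer: #2, #4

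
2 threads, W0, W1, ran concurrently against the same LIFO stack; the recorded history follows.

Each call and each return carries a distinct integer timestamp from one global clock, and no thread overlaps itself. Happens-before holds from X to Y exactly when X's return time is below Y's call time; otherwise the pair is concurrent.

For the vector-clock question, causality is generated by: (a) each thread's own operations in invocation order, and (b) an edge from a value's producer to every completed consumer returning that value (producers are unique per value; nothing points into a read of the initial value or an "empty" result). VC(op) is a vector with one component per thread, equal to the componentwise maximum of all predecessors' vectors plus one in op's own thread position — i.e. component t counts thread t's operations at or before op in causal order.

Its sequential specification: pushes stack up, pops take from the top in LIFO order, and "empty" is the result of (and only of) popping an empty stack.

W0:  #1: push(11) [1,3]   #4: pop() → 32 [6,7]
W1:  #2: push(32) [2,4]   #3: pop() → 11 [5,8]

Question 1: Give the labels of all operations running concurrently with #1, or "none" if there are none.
Answer: #2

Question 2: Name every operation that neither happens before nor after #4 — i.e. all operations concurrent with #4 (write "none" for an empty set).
Answer: #3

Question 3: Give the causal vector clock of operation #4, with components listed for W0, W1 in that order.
Answer: (2, 1)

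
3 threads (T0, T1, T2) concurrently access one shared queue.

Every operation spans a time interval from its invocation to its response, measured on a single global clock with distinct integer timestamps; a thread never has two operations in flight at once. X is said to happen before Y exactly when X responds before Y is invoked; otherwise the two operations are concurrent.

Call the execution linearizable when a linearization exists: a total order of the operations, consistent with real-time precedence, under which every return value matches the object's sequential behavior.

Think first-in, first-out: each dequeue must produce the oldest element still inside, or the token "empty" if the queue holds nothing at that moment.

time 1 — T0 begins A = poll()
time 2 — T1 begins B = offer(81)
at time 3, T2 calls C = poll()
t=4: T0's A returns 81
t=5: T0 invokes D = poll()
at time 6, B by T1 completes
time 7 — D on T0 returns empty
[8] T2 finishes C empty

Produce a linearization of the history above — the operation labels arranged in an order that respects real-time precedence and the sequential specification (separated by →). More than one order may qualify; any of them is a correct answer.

after step 1 (B offer(81)): queue <81>
after step 2 (A poll() → 81): queue <>
after step 3 (C poll() → empty): queue <>
after step 4 (D poll() → empty): queue <>

B → A → C → D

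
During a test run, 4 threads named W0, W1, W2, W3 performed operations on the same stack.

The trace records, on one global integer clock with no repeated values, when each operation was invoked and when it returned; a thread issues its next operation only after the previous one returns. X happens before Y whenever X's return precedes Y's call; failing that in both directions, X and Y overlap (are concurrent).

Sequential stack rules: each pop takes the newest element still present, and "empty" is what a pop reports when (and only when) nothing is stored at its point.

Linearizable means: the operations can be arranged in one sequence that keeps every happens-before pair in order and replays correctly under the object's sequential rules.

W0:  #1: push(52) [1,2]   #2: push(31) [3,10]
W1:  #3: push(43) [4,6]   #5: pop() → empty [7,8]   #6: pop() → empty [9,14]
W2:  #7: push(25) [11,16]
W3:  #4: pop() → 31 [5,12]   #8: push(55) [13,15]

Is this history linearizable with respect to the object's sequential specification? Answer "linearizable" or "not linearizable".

prefix check: 1..7 passes, 1..8 fails once #5's time-8 response joins
the completed operations (3 total) allow one real-time order; the stack replay rejects it
every completion of the 2 pending operations (#2, #4) was checked; none linearizes
e.g. #1, #3, #5 (pending dropped): illegal at step 3, since #5 pop() → empty cannot apply there

not linearizable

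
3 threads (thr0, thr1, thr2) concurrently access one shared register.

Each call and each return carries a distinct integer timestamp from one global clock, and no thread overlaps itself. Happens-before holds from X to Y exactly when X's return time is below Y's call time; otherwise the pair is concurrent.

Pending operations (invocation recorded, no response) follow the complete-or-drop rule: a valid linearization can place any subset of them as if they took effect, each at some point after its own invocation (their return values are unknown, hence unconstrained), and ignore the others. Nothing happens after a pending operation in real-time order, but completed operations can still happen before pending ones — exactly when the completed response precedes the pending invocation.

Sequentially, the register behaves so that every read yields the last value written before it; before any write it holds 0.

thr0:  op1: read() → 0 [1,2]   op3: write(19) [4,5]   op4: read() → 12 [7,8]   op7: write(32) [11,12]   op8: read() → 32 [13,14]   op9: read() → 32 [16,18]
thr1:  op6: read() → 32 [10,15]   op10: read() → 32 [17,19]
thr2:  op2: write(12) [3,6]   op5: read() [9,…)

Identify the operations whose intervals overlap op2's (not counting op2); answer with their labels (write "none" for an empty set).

overlap test against op2 [3,6]: concurrent iff the interval meets 3..6
op1 [1,2]: before
op3 [4,5]: concurrent
op4 [7,8]: after
op5 [9,…): after
op6 [10,15]: after
op7 [11,12]: after
op8 [13,14]: after
op9 [16,18]: after
op10 [17,19]: after

op3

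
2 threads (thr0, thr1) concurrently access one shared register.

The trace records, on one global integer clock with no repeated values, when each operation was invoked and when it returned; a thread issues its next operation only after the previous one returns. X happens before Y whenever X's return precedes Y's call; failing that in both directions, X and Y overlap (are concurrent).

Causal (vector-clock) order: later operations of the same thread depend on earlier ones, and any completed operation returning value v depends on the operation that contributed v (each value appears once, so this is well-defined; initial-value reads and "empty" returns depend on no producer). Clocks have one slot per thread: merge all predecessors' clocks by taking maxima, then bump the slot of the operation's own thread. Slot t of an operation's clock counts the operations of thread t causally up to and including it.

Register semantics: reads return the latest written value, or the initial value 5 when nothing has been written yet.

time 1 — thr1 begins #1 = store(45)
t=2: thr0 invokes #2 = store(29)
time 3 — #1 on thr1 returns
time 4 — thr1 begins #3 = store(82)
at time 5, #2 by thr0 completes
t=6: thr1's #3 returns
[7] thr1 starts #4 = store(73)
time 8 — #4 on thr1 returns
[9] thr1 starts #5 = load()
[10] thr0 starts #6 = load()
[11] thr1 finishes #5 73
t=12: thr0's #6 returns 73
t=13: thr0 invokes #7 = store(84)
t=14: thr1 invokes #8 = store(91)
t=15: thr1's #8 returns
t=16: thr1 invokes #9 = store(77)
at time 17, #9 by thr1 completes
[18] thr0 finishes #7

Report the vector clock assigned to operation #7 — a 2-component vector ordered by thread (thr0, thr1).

(3, 3)

root op #1, invoked 1: fresh clock plus thr1's own tick → (0, 1)
root op #2, invoked 2: fresh clock plus thr0's own tick → (1, 0)
#3, invoked 4, takes VC(#1)=(0, 1) under max, adds 1 for thr1 → (0, 2)
#4, invoked 7, takes VC(#3)=(0, 2) under max, adds 1 for thr1 → (0, 3)
#5, invoked 9, takes VC(#4)=(0, 3) under max, adds 1 for thr1 → (0, 4)
#8, invoked 14, takes VC(#5)=(0, 4) under max, adds 1 for thr1 → (0, 5)
#6, invoked 10, takes VC(#2)=(1, 0), VC(#4)=(0, 3) under max, adds 1 for thr0 → (2, 3)
#9, invoked 16, takes VC(#8)=(0, 5) under max, adds 1 for thr1 → (0, 6)
#7, invoked 13, takes VC(#6)=(2, 3) under max, adds 1 for thr0 → (3, 3)
target: VC(#7) = (3, 3)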